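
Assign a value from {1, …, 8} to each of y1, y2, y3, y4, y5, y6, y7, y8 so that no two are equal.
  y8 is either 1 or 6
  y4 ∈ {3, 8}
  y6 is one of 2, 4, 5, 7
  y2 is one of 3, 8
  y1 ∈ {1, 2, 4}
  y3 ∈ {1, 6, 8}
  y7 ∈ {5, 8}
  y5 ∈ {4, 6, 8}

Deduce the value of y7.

5

The 8 variables draw from only 8 values {1, 2, 3, 4, 5, 6, 7, 8}, so each is used; only y6 can be 7, hence y6 = 7.
Among the 7 still-open variables, 2 fits only y1 (and all 7 values in {1, 2, 3, 4, 5, 6, 8} must be used), so y1 = 2.
The 6 still-open variables draw from only 6 values {1, 3, 4, 5, 6, 8}, so each is used; only y5 can be 4, hence y5 = 4.
The 5 still-open variables draw from only 5 values {1, 3, 5, 6, 8}, so each is used; only y7 can be 5, hence y7 = 5.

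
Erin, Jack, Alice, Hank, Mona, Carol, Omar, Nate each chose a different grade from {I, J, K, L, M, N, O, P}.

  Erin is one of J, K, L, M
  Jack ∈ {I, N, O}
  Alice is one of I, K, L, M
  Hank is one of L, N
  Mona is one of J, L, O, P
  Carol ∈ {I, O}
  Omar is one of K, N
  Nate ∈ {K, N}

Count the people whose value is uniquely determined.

4

The 8 variables together cover exactly {I, J, K, L, M, N, O, P} — 8 values for 8 variables — and P appears only in Mona's list, so Mona = P.
Among the 7 still-open variables, J fits only Erin (and all 7 values in {I, J, K, L, M, N, O} must be used), so Erin = J.
The 6 still-open variables together cover exactly {I, K, L, M, N, O} — 6 values for 6 variables — and M appears only in Alice's list, so Alice = M.
The 5 still-open variables together cover exactly {I, K, L, N, O} — 5 values for 5 variables — and L appears only in Hank's list, so Hank = L.
Omar and Nate between them cover only {K, N} — a naked pair. Remove those values from Jack.
Determined: Erin=J, Alice=M, Hank=L, Mona=P. The other people each still have more than one consistent value. That makes 4.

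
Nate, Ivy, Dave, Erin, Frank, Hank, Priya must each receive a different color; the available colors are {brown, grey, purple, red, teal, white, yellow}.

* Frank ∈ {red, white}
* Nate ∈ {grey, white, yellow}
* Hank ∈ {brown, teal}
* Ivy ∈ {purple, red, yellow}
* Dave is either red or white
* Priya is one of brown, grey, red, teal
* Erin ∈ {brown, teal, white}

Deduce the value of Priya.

grey

Among the 7 variables, purple fits only Ivy (and all 7 values in {brown, grey, purple, red, teal, white, yellow} must be used), so Ivy = purple.
Among the 6 still-open variables, yellow fits only Nate (and all 6 values in {brown, grey, red, teal, white, yellow} must be used), so Nate = yellow.
The 5 still-open variables draw from only 5 values {brown, grey, red, teal, white}, so each is used; only Priya can be grey, hence Priya = grey.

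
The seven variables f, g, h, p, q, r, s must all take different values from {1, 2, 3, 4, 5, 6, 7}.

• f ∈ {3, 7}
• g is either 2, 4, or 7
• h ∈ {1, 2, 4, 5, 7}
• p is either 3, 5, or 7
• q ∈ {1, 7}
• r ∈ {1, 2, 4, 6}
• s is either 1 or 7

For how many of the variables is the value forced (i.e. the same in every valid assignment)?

3

The 7 variables draw from only 7 values {1, 2, 3, 4, 5, 6, 7}, so each is used; only r can be 6, hence r = 6.
The 2 variables q and s are confined to {1, 7}, which locks those values in; drop them from f, g, h, p.
That leaves f = 3. Remove 3 from p.
That leaves p = 5. So h can't be 5.
Determined: f=3, p=5, r=6. The other variables each still have more than one consistent value. That makes 3.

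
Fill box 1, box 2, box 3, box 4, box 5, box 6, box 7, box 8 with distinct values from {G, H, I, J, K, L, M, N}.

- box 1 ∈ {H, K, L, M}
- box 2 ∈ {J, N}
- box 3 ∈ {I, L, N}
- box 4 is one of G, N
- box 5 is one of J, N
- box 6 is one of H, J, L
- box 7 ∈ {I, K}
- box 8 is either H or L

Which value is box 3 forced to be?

The 8 variables together cover exactly {G, H, I, J, K, L, M, N} — 8 values for 8 variables — and G appears only in box 4's list, so box 4 = G.
The 7 still-open variables draw from only 7 values {H, I, J, K, L, M, N}, so each is used; only box 1 can be M, hence box 1 = M.
The 6 still-open variables draw from only 6 values {H, I, J, K, L, N}, so each is used; only box 7 can be K, hence box 7 = K.
The 5 still-open variables together cover exactly {H, I, J, L, N} — 5 values for 5 variables — and I appears only in box 3's list, so box 3 = I.

I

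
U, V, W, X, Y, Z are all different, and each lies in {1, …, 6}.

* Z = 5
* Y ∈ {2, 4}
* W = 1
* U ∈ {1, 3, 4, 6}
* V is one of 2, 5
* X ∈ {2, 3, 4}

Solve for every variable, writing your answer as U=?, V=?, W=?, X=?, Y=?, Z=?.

U=6, V=2, W=1, X=3, Y=4, Z=5

W has just one choice, so W = 1. So U can't be 1.
Z has just one choice, so Z = 5. Eliminate 5 elsewhere: V.
V's domain is down to {2}, so V = 2. Strike 2 from X, Y.
Y has just one choice, so Y = 4. Eliminate 4 elsewhere: U, X.
X's domain is down to {3}, so X = 3. So U can't be 3.
That leaves U = 6.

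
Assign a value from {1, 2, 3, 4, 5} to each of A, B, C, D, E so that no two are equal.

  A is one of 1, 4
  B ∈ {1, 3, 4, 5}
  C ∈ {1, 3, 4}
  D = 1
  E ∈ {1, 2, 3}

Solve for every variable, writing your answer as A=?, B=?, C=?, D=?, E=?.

D's domain is down to {1}, so D = 1. Remove 1 from A, B, C, E.
That leaves A = 4. Strike 4 from B, C.
C has just one choice, so C = 3. Eliminate 3 elsewhere: B, E.
E has just one choice, so E = 2.
B's domain is down to {5}, so B = 5.

A=4, B=5, C=3, D=1, E=2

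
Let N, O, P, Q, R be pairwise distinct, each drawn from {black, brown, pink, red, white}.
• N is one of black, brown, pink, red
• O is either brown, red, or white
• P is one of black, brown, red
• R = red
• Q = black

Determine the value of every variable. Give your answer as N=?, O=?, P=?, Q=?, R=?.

N=pink, O=white, P=brown, Q=black, R=red

Q's domain is down to {black}, so Q = black. Eliminate black elsewhere: N, P.
R must be red (only option left). Eliminate red elsewhere: N, O, P.
That leaves P = brown. Eliminate brown elsewhere: N, O.
N must be pink (only option left).
O's domain is down to {white}, so O = white.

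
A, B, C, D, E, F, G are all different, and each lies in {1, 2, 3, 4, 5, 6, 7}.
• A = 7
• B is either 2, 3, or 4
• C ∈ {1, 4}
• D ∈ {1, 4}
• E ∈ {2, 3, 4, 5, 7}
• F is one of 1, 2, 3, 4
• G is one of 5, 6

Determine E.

5

A must be 7 (only option left). Remove 7 from E.
The 6 still-open variables together cover exactly {1, 2, 3, 4, 5, 6} — 6 values for 6 variables — and 6 appears only in G's list, so G = 6.
Among the 5 still-open variables, 5 fits only E (and all 5 values in {1, 2, 3, 4, 5} must be used), so E = 5.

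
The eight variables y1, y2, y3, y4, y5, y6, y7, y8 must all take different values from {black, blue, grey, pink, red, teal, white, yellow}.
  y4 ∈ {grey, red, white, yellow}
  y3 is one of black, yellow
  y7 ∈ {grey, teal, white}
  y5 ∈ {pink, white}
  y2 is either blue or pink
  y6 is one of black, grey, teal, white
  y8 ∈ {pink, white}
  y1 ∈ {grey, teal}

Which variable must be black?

Among the 8 variables, blue fits only y2 (and all 8 values in {black, blue, grey, pink, red, teal, white, yellow} must be used), so y2 = blue.
Among the 7 still-open variables, red fits only y4 (and all 7 values in {black, grey, pink, red, teal, white, yellow} must be used), so y4 = red.
Among the 6 still-open variables, yellow fits only y3 (and all 6 values in {black, grey, pink, teal, white, yellow} must be used), so y3 = yellow.
The 5 still-open variables together cover exactly {black, grey, pink, teal, white} — 5 values for 5 variables — and black appears only in y6's list, so y6 = black.

y6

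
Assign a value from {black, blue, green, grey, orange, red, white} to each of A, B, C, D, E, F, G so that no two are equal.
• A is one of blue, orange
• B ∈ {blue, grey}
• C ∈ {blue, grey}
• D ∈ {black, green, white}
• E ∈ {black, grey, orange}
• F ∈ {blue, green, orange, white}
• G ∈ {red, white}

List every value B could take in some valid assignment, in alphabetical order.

The 7 variables together cover exactly {black, blue, green, grey, orange, red, white} — 7 values for 7 variables — and red appears only in G's list, so G = red.
B and C between them cover only {blue, grey} — a naked pair. Remove those values from A, E, F.
That leaves A = orange. Remove orange from E, F.
E's domain is down to {black}, so E = black. Remove black from D.
No further eliminations apply; B can still be any of blue, grey.

blue, grey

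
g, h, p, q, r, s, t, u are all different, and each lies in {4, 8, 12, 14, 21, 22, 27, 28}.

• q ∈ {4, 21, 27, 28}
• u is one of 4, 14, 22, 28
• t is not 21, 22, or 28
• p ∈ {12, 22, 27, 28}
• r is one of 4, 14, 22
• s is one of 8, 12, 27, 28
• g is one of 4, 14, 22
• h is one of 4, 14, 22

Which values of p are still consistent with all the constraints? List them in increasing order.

12, 27

Among the 8 variables, 21 fits only q (and all 8 values in {4, 8, 12, 14, 21, 22, 27, 28} must be used), so q = 21.
g, h, r share exactly the 3 values {4, 14, 22}; by pigeonhole those values go to them, so strike 4, 14, 22 from p, t, u.
u has just one choice, so u = 28. Eliminate 28 elsewhere: p, s.
No further eliminations apply; p can still be any of 12, 27.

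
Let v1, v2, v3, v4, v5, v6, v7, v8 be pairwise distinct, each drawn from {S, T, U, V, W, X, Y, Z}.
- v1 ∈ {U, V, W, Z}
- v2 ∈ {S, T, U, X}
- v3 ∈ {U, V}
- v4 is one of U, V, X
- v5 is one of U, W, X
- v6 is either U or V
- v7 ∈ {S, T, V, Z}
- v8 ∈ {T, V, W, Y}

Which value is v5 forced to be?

W

The 8 variables together cover exactly {S, T, U, V, W, X, Y, Z} — 8 values for 8 variables — and Y appears only in v8's list, so v8 = Y.
The 2 variables v3 and v6 are confined to {U, V}, which locks those values in; drop them from v1, v2, v4, v5, v7.
v4 must be X (only option left). Strike X from v2, v5.
So v5 = W.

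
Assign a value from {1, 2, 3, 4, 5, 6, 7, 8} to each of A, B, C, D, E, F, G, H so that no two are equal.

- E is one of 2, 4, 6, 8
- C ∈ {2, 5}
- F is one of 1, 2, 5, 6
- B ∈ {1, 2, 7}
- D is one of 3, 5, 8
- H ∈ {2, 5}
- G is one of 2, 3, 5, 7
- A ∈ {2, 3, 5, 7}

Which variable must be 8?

D

Among the 8 variables, 4 fits only E (and all 8 values in {1, 2, 3, 4, 5, 6, 7, 8} must be used), so E = 4.
The 7 still-open variables draw from only 7 values {1, 2, 3, 5, 6, 7, 8}, so each is used; only F can be 6, hence F = 6.
The 6 still-open variables together cover exactly {1, 2, 3, 5, 7, 8} — 6 values for 6 variables — and 1 appears only in B's list, so B = 1.
The 5 still-open variables together cover exactly {2, 3, 5, 7, 8} — 5 values for 5 variables — and 8 appears only in D's list, so D = 8.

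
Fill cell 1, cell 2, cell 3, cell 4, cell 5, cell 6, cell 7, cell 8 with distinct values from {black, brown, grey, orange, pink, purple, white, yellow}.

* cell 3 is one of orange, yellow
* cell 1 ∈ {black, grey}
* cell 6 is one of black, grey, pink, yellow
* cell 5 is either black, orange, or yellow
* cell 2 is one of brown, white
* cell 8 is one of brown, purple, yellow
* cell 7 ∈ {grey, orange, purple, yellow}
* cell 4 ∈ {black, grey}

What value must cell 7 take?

purple

Among the 8 variables, pink fits only cell 6 (and all 8 values in {black, brown, grey, orange, pink, purple, white, yellow} must be used), so cell 6 = pink.
The 7 still-open variables together cover exactly {black, brown, grey, orange, purple, white, yellow} — 7 values for 7 variables — and white appears only in cell 2's list, so cell 2 = white.
The 6 still-open variables draw from only 6 values {black, brown, grey, orange, purple, yellow}, so each is used; only cell 8 can be brown, hence cell 8 = brown.
The 5 still-open variables draw from only 5 values {black, grey, orange, purple, yellow}, so each is used; only cell 7 can be purple, hence cell 7 = purple.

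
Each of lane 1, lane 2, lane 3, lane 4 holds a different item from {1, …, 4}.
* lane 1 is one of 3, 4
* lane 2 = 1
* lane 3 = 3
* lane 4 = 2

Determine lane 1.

lane 2 must be 1 (only option left).
lane 3 has just one choice, so lane 3 = 3. Eliminate 3 elsewhere: lane 1.
So lane 1 = 4.

4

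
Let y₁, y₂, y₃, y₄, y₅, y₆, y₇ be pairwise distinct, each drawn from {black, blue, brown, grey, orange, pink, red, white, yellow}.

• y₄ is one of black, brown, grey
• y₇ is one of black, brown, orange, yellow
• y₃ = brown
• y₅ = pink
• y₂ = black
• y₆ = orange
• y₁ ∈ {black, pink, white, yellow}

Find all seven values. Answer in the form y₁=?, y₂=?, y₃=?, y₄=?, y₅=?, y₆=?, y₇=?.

y₁=white, y₂=black, y₃=brown, y₄=grey, y₅=pink, y₆=orange, y₇=yellow

y₂ has just one choice, so y₂ = black. Strike black from y₁, y₄, y₇.
y₃ must be brown (only option left). Strike brown from y₄, y₇.
That leaves y₄ = grey.
y₅ has just one choice, so y₅ = pink. Eliminate pink elsewhere: y₁.
y₆ has just one choice, so y₆ = orange. So y₇ can't be orange.
y₇ must be yellow (only option left). Remove yellow from y₁.
y₁ must be white (only option left).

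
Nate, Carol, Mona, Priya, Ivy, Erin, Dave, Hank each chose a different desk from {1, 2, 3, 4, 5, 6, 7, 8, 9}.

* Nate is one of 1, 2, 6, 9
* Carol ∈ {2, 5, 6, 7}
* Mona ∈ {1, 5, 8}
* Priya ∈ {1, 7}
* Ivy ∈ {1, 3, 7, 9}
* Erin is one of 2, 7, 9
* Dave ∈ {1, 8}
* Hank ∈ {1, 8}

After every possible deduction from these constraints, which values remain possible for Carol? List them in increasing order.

2, 6

The 8 variables draw from only 8 values {1, 2, 3, 5, 6, 7, 8, 9}, so each is used; only Ivy can be 3, hence Ivy = 3.
Dave and Hank between them cover only {1, 8} — a naked pair. Remove those values from Nate, Mona, Priya.
That leaves Mona = 5. Eliminate 5 elsewhere: Carol.
Priya has just one choice, so Priya = 7. Eliminate 7 elsewhere: Carol, Erin.
No further eliminations apply; Carol can still be any of 2, 6.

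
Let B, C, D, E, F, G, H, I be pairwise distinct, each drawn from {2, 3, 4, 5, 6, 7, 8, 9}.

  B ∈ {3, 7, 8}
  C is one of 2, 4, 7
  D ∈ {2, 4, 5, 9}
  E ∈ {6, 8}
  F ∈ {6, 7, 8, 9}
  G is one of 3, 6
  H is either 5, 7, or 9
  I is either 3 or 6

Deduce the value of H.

5

G and I between them cover only {3, 6} — a naked pair. Remove those values from B, E, F.
That leaves E = 8. Remove 8 from B, F.
B's domain is down to {7}, so B = 7. Eliminate 7 elsewhere: C, F, H.
That leaves F = 9. Strike 9 from D, H.
So H = 5.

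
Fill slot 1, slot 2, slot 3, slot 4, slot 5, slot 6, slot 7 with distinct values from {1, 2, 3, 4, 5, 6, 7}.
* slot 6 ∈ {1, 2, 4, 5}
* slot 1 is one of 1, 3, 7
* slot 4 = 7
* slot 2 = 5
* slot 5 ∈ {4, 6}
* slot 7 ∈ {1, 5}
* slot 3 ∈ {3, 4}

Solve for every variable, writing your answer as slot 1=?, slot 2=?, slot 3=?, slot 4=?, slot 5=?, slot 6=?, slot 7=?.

slot 1=3, slot 2=5, slot 3=4, slot 4=7, slot 5=6, slot 6=2, slot 7=1

slot 2's domain is down to {5}, so slot 2 = 5. Eliminate 5 elsewhere: slot 6, slot 7.
That leaves slot 4 = 7. Strike 7 from slot 1.
slot 7 must be 1 (only option left). Remove 1 from slot 1, slot 6.
slot 1 must be 3 (only option left). Eliminate 3 elsewhere: slot 3.
That leaves slot 3 = 4. Strike 4 from slot 5, slot 6.
slot 5's domain is down to {6}, so slot 5 = 6.
slot 6 must be 2 (only option left).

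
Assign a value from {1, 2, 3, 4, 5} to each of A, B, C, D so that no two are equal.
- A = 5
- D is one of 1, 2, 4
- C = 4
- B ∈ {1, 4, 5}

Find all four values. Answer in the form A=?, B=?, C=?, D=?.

A must be 5 (only option left). Eliminate 5 elsewhere: B.
That leaves C = 4. Eliminate 4 elsewhere: B, D.
That leaves B = 1. Strike 1 from D.
D's domain is down to {2}, so D = 2.

A=5, B=1, C=4, D=2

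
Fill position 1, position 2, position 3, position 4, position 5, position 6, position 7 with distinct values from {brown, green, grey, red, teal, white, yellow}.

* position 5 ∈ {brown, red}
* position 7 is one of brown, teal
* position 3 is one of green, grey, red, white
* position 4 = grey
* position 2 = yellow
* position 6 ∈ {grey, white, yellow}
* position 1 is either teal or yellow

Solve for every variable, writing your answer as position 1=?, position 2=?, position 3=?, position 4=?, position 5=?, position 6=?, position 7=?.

position 2 has just one choice, so position 2 = yellow. So position 1, position 6 can't be yellow.
position 4 must be grey (only option left). So position 3, position 6 can't be grey.
position 6 has just one choice, so position 6 = white. Strike white from position 3.
That leaves position 1 = teal. Eliminate teal elsewhere: position 7.
position 7 must be brown (only option left). Remove brown from position 5.
position 5 has just one choice, so position 5 = red. Eliminate red elsewhere: position 3.
That leaves position 3 = green.

position 1=teal, position 2=yellow, position 3=green, position 4=grey, position 5=red, position 6=white, position 7=brown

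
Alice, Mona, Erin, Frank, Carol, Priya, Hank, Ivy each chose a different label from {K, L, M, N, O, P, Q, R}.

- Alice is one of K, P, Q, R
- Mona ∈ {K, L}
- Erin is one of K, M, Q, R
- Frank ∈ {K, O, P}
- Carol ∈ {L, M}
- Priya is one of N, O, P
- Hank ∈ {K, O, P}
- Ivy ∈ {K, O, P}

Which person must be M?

The 8 variables together cover exactly {K, L, M, N, O, P, Q, R} — 8 values for 8 variables — and N appears only in Priya's list, so Priya = N.
Frank, Hank, Ivy between them cover only {K, O, P} — a naked triple. Remove those values from Alice, Mona, Erin.
Mona has just one choice, so Mona = L. So Carol can't be L.

Carol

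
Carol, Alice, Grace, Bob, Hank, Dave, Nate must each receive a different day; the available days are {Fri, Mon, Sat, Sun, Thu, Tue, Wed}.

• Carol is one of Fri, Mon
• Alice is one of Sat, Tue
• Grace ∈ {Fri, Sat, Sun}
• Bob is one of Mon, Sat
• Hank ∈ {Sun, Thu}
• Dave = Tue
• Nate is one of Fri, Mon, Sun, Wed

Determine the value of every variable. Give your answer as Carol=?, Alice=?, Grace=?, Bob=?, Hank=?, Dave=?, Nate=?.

Dave must be Tue (only option left). Eliminate Tue elsewhere: Alice.
Alice's domain is down to {Sat}, so Alice = Sat. Eliminate Sat elsewhere: Grace, Bob.
That leaves Bob = Mon. Strike Mon from Carol, Nate.
That leaves Carol = Fri. So Grace, Nate can't be Fri.
That leaves Grace = Sun. Remove Sun from Hank, Nate.
That leaves Hank = Thu.
Nate's domain is down to {Wed}, so Nate = Wed.

Carol=Fri, Alice=Sat, Grace=Sun, Bob=Mon, Hank=Thu, Dave=Tue, Nate=Wed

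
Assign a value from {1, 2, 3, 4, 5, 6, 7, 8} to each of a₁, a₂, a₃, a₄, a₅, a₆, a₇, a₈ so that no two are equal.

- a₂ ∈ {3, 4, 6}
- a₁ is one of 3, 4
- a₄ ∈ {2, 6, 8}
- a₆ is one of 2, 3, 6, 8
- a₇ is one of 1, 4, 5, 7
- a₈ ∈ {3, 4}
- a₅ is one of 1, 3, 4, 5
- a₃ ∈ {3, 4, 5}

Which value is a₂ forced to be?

The 8 variables together cover exactly {1, 2, 3, 4, 5, 6, 7, 8} — 8 values for 8 variables — and 7 appears only in a₇'s list, so a₇ = 7.
Among the 7 still-open variables, 1 fits only a₅ (and all 7 values in {1, 2, 3, 4, 5, 6, 8} must be used), so a₅ = 1.
The 6 still-open variables together cover exactly {2, 3, 4, 5, 6, 8} — 6 values for 6 variables — and 5 appears only in a₃'s list, so a₃ = 5.
a₁ and a₈ share exactly the 2 values {3, 4}; by pigeonhole those values go to them, so strike 3, 4 from a₂, a₆.
So a₂ = 6.

6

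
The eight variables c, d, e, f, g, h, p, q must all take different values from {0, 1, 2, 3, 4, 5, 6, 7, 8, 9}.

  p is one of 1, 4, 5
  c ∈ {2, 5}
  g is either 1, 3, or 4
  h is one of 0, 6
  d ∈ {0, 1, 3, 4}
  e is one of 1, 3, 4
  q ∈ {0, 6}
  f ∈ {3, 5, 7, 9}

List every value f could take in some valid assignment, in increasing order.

7, 9

h and q share exactly the 2 values {0, 6}; by pigeonhole those values go to them, so strike 0, 6 from d.
d, e, g share exactly the 3 values {1, 3, 4}; by pigeonhole those values go to them, so strike 1, 3, 4 from f, p.
p's domain is down to {5}, so p = 5. Remove 5 from c, f.
c has just one choice, so c = 2.
No further eliminations apply; f can still be any of 7, 9.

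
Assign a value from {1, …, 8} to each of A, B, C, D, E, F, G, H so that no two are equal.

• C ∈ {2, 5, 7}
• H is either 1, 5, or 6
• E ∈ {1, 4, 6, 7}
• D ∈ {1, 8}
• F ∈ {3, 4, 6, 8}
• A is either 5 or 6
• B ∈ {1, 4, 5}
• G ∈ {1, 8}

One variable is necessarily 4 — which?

B

The 8 variables draw from only 8 values {1, 2, 3, 4, 5, 6, 7, 8}, so each is used; only C can be 2, hence C = 2.
The 7 still-open variables together cover exactly {1, 3, 4, 5, 6, 7, 8} — 7 values for 7 variables — and 3 appears only in F's list, so F = 3.
Among the 6 still-open variables, 7 fits only E (and all 6 values in {1, 4, 5, 6, 7, 8} must be used), so E = 7.
Among the 5 still-open variables, 4 fits only B (and all 5 values in {1, 4, 5, 6, 8} must be used), so B = 4.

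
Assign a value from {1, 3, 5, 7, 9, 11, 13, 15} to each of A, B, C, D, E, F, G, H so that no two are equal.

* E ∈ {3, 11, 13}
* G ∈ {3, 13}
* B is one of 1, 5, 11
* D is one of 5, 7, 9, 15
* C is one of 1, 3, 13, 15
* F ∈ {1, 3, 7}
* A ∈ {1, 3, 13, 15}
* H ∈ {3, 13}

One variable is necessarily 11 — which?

E

Among the 8 variables, 9 fits only D (and all 8 values in {1, 3, 5, 7, 9, 11, 13, 15} must be used), so D = 9.
The 7 still-open variables draw from only 7 values {1, 3, 5, 7, 11, 13, 15}, so each is used; only B can be 5, hence B = 5.
The 6 still-open variables draw from only 6 values {1, 3, 7, 11, 13, 15}, so each is used; only F can be 7, hence F = 7.
Among the 5 still-open variables, 11 fits only E (and all 5 values in {1, 3, 11, 13, 15} must be used), so E = 11.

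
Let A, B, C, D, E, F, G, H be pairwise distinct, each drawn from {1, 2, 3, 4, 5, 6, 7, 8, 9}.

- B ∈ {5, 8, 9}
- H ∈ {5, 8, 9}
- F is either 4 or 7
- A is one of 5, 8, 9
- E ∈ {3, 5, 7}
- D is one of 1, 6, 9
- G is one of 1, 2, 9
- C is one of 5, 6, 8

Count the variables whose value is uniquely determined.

A, B, H between them cover only {5, 8, 9} — a naked triple. Remove those values from C, D, E, G.
C's domain is down to {6}, so C = 6. Eliminate 6 elsewhere: D.
D must be 1 (only option left). Strike 1 from G.
G must be 2 (only option left).
Determined: C=6, D=1, G=2. The other variables each still have more than one consistent value. That makes 3.

3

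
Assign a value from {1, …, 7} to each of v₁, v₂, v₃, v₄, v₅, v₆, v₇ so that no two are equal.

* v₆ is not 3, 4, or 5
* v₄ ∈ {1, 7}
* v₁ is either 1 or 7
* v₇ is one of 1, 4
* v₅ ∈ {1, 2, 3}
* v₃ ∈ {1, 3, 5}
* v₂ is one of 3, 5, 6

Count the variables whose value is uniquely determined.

1

The 7 variables together cover exactly {1, 2, 3, 4, 5, 6, 7} — 7 values for 7 variables — and 4 appears only in v₇'s list, so v₇ = 4.
v₁ and v₄ share exactly the 2 values {1, 7}; by pigeonhole those values go to them, so strike 1, 7 from v₃, v₅, v₆.
Determined: v₇=4. The other variables each still have more than one consistent value. That makes 1.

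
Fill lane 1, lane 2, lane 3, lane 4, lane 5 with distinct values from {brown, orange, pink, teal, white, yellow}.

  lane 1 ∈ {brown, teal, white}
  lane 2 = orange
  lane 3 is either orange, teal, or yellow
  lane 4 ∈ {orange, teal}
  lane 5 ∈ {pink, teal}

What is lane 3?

lane 2's domain is down to {orange}, so lane 2 = orange. Remove orange from lane 3, lane 4.
That leaves lane 4 = teal. Remove teal from lane 1, lane 3, lane 5.
So lane 3 = yellow.

yellow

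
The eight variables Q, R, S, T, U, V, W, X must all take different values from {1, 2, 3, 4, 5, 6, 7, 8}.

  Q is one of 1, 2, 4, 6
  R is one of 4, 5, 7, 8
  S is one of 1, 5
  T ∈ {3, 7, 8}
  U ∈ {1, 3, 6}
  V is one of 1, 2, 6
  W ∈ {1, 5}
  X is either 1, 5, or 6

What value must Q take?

S and W share exactly the 2 values {1, 5}; by pigeonhole those values go to them, so strike 1, 5 from Q, R, U, V, X.
X has just one choice, so X = 6. Strike 6 from Q, U, V.
U must be 3 (only option left). Remove 3 from T.
V's domain is down to {2}, so V = 2. So Q can't be 2.
So Q = 4.

4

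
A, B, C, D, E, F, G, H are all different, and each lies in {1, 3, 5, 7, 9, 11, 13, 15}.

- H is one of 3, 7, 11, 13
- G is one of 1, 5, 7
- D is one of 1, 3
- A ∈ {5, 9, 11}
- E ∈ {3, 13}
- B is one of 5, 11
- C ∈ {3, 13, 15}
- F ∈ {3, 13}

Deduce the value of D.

The 8 variables together cover exactly {1, 3, 5, 7, 9, 11, 13, 15} — 8 values for 8 variables — and 9 appears only in A's list, so A = 9.
The 7 still-open variables together cover exactly {1, 3, 5, 7, 11, 13, 15} — 7 values for 7 variables — and 15 appears only in C's list, so C = 15.
E and F share exactly the 2 values {3, 13}; by pigeonhole those values go to them, so strike 3, 13 from D, H.
So D = 1.

1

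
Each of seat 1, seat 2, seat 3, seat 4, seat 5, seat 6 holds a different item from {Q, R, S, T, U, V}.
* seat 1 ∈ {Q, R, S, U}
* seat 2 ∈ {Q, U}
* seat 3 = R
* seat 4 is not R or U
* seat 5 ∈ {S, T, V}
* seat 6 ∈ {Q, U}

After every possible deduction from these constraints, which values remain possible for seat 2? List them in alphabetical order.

Q, U

seat 3 must be R (only option left). Eliminate R elsewhere: seat 1.
seat 2 and seat 6 share exactly the 2 values {Q, U}; by pigeonhole those values go to them, so strike Q, U from seat 1, seat 4.
That leaves seat 1 = S. Strike S from seat 4, seat 5.
No further eliminations apply; seat 2 can still be any of Q, U.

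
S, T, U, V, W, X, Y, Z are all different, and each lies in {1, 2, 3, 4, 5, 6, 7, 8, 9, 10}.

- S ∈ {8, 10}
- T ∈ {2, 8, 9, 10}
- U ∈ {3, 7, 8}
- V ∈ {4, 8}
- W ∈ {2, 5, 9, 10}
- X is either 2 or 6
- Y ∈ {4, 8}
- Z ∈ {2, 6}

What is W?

5

The 2 variables V and Y are confined to {4, 8}, which locks those values in; drop them from S, T, U.
That leaves S = 10. Strike 10 from T, W.
The 2 variables X and Z are confined to {2, 6}, which locks those values in; drop them from T, W.
T has just one choice, so T = 9. Remove 9 from W.
So W = 5.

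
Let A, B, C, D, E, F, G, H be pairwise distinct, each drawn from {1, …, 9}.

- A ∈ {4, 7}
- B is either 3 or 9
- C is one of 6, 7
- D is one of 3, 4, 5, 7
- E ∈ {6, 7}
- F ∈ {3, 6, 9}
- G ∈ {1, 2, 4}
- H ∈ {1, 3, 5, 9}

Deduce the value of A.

4

The 8 variables draw from only 8 values {1, 2, 3, 4, 5, 6, 7, 9}, so each is used; only G can be 2, hence G = 2.
The 7 still-open variables draw from only 7 values {1, 3, 4, 5, 6, 7, 9}, so each is used; only H can be 1, hence H = 1.
Among the 6 still-open variables, 5 fits only D (and all 6 values in {3, 4, 5, 6, 7, 9} must be used), so D = 5.
The 5 still-open variables draw from only 5 values {3, 4, 6, 7, 9}, so each is used; only A can be 4, hence A = 4.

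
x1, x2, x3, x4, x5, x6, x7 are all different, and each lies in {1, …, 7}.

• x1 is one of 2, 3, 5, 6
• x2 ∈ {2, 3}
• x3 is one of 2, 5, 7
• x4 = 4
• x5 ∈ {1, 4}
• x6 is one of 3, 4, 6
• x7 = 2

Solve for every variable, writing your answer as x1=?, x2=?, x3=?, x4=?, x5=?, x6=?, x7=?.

x4's domain is down to {4}, so x4 = 4. Eliminate 4 elsewhere: x5, x6.
x5 must be 1 (only option left).
x7's domain is down to {2}, so x7 = 2. Remove 2 from x1, x2, x3.
x2's domain is down to {3}, so x2 = 3. Strike 3 from x1, x6.
x6 has just one choice, so x6 = 6. Eliminate 6 elsewhere: x1.
x1 must be 5 (only option left). Strike 5 from x3.
x3 must be 7 (only option left).

x1=5, x2=3, x3=7, x4=4, x5=1, x6=6, x7=2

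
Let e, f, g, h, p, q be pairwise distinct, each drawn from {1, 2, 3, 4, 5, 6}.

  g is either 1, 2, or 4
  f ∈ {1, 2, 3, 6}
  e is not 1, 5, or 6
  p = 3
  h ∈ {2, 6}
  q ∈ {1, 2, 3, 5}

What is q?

5

p's domain is down to {3}, so p = 3. Eliminate 3 elsewhere: e, f, q.
The 5 still-open variables draw from only 5 values {1, 2, 4, 5, 6}, so each is used; only q can be 5, hence q = 5.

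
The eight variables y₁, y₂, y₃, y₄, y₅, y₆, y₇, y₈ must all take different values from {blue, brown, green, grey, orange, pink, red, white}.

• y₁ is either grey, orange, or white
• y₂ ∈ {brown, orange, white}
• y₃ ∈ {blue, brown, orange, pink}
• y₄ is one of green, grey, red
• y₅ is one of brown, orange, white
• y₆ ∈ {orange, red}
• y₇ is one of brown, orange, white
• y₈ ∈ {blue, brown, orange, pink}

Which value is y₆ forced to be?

The 8 variables draw from only 8 values {blue, brown, green, grey, orange, pink, red, white}, so each is used; only y₄ can be green, hence y₄ = green.
Among the 7 still-open variables, grey fits only y₁ (and all 7 values in {blue, brown, grey, orange, pink, red, white} must be used), so y₁ = grey.
Among the 6 still-open variables, red fits only y₆ (and all 6 values in {blue, brown, orange, pink, red, white} must be used), so y₆ = red.

red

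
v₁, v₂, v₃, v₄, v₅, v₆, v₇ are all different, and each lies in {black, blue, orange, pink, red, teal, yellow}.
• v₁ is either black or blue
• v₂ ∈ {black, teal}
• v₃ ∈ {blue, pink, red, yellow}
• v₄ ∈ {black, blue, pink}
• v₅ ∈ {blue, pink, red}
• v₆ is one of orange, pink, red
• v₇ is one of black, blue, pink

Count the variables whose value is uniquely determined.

Among the 7 variables, orange fits only v₆ (and all 7 values in {black, blue, orange, pink, red, teal, yellow} must be used), so v₆ = orange.
The 6 still-open variables draw from only 6 values {black, blue, pink, red, teal, yellow}, so each is used; only v₂ can be teal, hence v₂ = teal.
The 5 still-open variables draw from only 5 values {black, blue, pink, red, yellow}, so each is used; only v₃ can be yellow, hence v₃ = yellow.
Among the 4 still-open variables, red fits only v₅ (and all 4 values in {black, blue, pink, red} must be used), so v₅ = red.
Determined: v₂=teal, v₃=yellow, v₅=red, v₆=orange. The other variables each still have more than one consistent value. That makes 4.

4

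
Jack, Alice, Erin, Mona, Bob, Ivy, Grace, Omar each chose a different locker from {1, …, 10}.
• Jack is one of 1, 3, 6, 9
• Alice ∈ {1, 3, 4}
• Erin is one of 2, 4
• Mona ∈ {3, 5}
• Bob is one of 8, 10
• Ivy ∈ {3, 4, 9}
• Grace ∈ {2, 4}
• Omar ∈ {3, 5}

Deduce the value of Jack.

6

The 2 variables Erin and Grace are confined to {2, 4}, which locks those values in; drop them from Alice, Ivy.
Mona and Omar share exactly the 2 values {3, 5}; by pigeonhole those values go to them, so strike 3, 5 from Jack, Alice, Ivy.
Alice's domain is down to {1}, so Alice = 1. Strike 1 from Jack.
Ivy must be 9 (only option left). Remove 9 from Jack.
So Jack = 6.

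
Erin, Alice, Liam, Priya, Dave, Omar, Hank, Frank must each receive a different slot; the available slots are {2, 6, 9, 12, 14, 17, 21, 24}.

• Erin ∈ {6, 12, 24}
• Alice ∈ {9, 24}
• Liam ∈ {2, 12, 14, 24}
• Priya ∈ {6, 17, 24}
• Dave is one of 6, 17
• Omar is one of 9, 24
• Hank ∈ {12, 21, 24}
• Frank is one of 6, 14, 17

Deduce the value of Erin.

The 8 variables draw from only 8 values {2, 6, 9, 12, 14, 17, 21, 24}, so each is used; only Liam can be 2, hence Liam = 2.
The 7 still-open variables draw from only 7 values {6, 9, 12, 14, 17, 21, 24}, so each is used; only Frank can be 14, hence Frank = 14.
The 6 still-open variables draw from only 6 values {6, 9, 12, 17, 21, 24}, so each is used; only Hank can be 21, hence Hank = 21.
The 5 still-open variables draw from only 5 values {6, 9, 12, 17, 24}, so each is used; only Erin can be 12, hence Erin = 12.

12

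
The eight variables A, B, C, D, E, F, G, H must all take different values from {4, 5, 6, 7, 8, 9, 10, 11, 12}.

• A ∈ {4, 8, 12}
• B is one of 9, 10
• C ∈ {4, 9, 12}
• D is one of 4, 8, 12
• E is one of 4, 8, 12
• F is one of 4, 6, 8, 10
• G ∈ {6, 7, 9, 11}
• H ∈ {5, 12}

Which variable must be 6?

F

A, D, E between them cover only {4, 8, 12} — a naked triple. Remove those values from C, F, H.
C has just one choice, so C = 9. Strike 9 from B, G.
That leaves H = 5.
B must be 10 (only option left). So F can't be 10.
So 6 goes to F.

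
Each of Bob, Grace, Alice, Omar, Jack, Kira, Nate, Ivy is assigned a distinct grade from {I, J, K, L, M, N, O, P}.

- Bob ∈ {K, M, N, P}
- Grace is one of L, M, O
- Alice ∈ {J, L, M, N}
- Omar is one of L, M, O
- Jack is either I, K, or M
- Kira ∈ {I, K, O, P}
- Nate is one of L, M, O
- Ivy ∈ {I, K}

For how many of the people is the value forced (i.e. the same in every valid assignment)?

3

The 8 variables together cover exactly {I, J, K, L, M, N, O, P} — 8 values for 8 variables — and J appears only in Alice's list, so Alice = J.
Among the 7 still-open variables, N fits only Bob (and all 7 values in {I, K, L, M, N, O, P} must be used), so Bob = N.
The 6 still-open variables together cover exactly {I, K, L, M, O, P} — 6 values for 6 variables — and P appears only in Kira's list, so Kira = P.
The 3 variables Grace, Omar, Nate are confined to {L, M, O}, which locks those values in; drop them from Jack.
Determined: Bob=N, Alice=J, Kira=P. The other people each still have more than one consistent value. That makes 3.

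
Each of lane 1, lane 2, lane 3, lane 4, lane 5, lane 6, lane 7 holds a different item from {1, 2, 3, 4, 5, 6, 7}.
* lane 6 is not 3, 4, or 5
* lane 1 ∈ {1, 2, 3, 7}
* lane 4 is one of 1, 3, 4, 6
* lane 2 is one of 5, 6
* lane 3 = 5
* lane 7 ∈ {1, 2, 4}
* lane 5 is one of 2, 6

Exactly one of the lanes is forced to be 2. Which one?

lane 5

lane 3 has just one choice, so lane 3 = 5. Strike 5 from lane 2.
That leaves lane 2 = 6. Eliminate 6 elsewhere: lane 4, lane 5, lane 6.
So 2 goes to lane 5.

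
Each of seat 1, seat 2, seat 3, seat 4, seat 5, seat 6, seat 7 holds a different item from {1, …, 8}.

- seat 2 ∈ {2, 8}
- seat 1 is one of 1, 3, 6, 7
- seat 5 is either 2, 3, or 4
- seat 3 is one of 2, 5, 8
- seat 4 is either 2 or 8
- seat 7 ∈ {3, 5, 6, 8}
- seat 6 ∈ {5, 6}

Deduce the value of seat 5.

4

seat 2 and seat 4 between them cover only {2, 8} — a naked pair. Remove those values from seat 3, seat 5, seat 7.
seat 3 must be 5 (only option left). Eliminate 5 elsewhere: seat 6, seat 7.
seat 6's domain is down to {6}, so seat 6 = 6. So seat 1, seat 7 can't be 6.
seat 7's domain is down to {3}, so seat 7 = 3. So seat 1, seat 5 can't be 3.
So seat 5 = 4.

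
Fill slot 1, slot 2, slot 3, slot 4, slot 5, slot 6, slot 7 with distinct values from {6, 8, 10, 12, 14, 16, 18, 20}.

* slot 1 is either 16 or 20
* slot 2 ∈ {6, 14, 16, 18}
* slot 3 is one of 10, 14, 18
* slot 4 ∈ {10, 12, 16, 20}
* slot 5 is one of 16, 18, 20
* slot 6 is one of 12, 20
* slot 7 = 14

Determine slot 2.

slot 7 has just one choice, so slot 7 = 14. So slot 2, slot 3 can't be 14.
The 6 still-open variables draw from only 6 values {6, 10, 12, 16, 18, 20}, so each is used; only slot 2 can be 6, hence slot 2 = 6.

6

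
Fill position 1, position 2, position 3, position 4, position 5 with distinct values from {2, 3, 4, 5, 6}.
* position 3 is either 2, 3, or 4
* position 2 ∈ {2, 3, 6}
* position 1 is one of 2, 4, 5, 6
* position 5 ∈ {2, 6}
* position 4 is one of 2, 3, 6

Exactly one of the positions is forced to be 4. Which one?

Among the 5 variables, 5 fits only position 1 (and all 5 values in {2, 3, 4, 5, 6} must be used), so position 1 = 5.
Among the 4 still-open variables, 4 fits only position 3 (and all 4 values in {2, 3, 4, 6} must be used), so position 3 = 4.

position 3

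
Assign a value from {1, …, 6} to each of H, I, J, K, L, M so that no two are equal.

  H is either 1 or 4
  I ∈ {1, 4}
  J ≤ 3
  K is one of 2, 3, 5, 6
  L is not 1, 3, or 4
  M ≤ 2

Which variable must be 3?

J

The 2 variables H and I are confined to {1, 4}, which locks those values in; drop them from J, M.
M must be 2 (only option left). Remove 2 from J, K, L.
So 3 goes to J.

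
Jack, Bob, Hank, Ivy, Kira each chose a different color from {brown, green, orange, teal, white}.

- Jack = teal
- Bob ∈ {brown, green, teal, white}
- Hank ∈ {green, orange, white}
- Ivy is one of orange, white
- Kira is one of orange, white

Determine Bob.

brown

Jack must be teal (only option left). So Bob can't be teal.
The 4 still-open variables draw from only 4 values {brown, green, orange, white}, so each is used; only Bob can be brown, hence Bob = brown.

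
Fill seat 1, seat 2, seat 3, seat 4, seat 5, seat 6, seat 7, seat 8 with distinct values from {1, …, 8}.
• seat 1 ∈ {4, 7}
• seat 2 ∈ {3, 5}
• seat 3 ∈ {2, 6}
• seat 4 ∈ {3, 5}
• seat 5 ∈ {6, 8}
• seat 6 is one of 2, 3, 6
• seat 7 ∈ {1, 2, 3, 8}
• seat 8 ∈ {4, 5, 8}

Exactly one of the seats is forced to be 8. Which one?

seat 5

The 8 variables together cover exactly {1, 2, 3, 4, 5, 6, 7, 8} — 8 values for 8 variables — and 1 appears only in seat 7's list, so seat 7 = 1.
The 7 still-open variables draw from only 7 values {2, 3, 4, 5, 6, 7, 8}, so each is used; only seat 1 can be 7, hence seat 1 = 7.
The 6 still-open variables together cover exactly {2, 3, 4, 5, 6, 8} — 6 values for 6 variables — and 4 appears only in seat 8's list, so seat 8 = 4.
The 5 still-open variables draw from only 5 values {2, 3, 5, 6, 8}, so each is used; only seat 5 can be 8, hence seat 5 = 8.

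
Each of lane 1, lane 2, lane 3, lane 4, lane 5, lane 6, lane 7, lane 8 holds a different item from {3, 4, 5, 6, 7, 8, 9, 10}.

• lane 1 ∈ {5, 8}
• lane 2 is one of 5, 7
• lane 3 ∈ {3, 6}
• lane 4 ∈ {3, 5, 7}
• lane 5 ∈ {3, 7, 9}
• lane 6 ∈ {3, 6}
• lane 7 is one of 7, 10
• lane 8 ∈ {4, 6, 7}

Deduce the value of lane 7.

Among the 8 variables, 4 fits only lane 8 (and all 8 values in {3, 4, 5, 6, 7, 8, 9, 10} must be used), so lane 8 = 4.
The 7 still-open variables draw from only 7 values {3, 5, 6, 7, 8, 9, 10}, so each is used; only lane 1 can be 8, hence lane 1 = 8.
Among the 6 still-open variables, 9 fits only lane 5 (and all 6 values in {3, 5, 6, 7, 9, 10} must be used), so lane 5 = 9.
The 5 still-open variables draw from only 5 values {3, 5, 6, 7, 10}, so each is used; only lane 7 can be 10, hence lane 7 = 10.

10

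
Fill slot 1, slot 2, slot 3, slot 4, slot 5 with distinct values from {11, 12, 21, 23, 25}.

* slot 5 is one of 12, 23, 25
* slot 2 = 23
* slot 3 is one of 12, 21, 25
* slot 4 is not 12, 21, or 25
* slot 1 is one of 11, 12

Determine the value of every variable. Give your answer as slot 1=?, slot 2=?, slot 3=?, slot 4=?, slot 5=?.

slot 1=12, slot 2=23, slot 3=21, slot 4=11, slot 5=25

slot 2 has just one choice, so slot 2 = 23. So slot 4, slot 5 can't be 23.
slot 4 has just one choice, so slot 4 = 11. Remove 11 from slot 1.
That leaves slot 1 = 12. Eliminate 12 elsewhere: slot 3, slot 5.
That leaves slot 5 = 25. Eliminate 25 elsewhere: slot 3.
slot 3 must be 21 (only option left).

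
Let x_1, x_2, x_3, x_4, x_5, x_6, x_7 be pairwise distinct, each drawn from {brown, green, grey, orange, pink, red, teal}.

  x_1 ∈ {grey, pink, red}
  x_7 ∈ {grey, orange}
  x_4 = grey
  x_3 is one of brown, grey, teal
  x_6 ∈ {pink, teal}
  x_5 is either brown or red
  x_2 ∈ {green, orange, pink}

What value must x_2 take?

x_4's domain is down to {grey}, so x_4 = grey. Remove grey from x_1, x_3, x_7.
x_7 must be orange (only option left). So x_2 can't be orange.
Among the 5 still-open variables, green fits only x_2 (and all 5 values in {brown, green, pink, red, teal} must be used), so x_2 = green.

green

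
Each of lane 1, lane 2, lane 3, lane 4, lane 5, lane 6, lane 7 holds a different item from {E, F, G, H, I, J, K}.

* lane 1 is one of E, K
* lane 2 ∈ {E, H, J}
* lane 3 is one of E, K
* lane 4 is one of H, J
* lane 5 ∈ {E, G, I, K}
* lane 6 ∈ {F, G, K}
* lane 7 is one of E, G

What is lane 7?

The 7 variables draw from only 7 values {E, F, G, H, I, J, K}, so each is used; only lane 6 can be F, hence lane 6 = F.
The 6 still-open variables together cover exactly {E, G, H, I, J, K} — 6 values for 6 variables — and I appears only in lane 5's list, so lane 5 = I.
The 5 still-open variables draw from only 5 values {E, G, H, J, K}, so each is used; only lane 7 can be G, hence lane 7 = G.

G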